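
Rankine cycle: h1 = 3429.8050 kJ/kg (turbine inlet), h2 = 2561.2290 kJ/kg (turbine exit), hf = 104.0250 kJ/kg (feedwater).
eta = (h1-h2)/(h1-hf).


W = 868.5760 kJ/kg
Q_in = 3325.7800 kJ/kg
eta = 0.2612 = 26.1165%

eta = 26.1165%


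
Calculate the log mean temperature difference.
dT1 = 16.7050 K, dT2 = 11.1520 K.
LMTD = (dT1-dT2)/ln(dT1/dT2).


dT1/dT2 = 1.4979
ln(dT1/dT2) = 0.4041
LMTD = 5.5530 / 0.4041 = 13.7420 K

13.7420 K


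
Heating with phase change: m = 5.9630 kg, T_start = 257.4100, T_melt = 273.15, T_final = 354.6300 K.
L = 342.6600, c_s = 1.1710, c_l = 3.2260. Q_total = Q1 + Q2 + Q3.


Q1 (sensible, solid) = 5.9630 * 1.1710 * 15.7400 = 109.9073 kJ
Q2 (latent) = 5.9630 * 342.6600 = 2043.2816 kJ
Q3 (sensible, liquid) = 5.9630 * 3.2260 * 81.4800 = 1567.4013 kJ
Q_total = 3720.5901 kJ

3720.5901 kJ


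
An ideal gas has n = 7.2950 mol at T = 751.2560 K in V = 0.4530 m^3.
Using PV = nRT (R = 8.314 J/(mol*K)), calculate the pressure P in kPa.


P = nRT/V = 7.2950 * 8.314 * 751.2560 / 0.4530
= 45564.1497 / 0.4530 = 100583.1119 Pa = 100.5831 kPa

100.5831 kPa


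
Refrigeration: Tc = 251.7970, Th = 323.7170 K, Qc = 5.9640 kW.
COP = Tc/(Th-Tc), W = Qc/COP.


COP = 251.7970 / 71.9200 = 3.5011
W = 5.9640 / 3.5011 = 1.7035 kW

COP = 3.5011, W = 1.7035 kW


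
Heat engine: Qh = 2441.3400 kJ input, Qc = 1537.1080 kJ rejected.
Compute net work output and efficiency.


W = 2441.3400 - 1537.1080 = 904.2320 kJ
eta = 904.2320 / 2441.3400 = 0.3704 = 37.0383%

W = 904.2320 kJ, eta = 37.0383%


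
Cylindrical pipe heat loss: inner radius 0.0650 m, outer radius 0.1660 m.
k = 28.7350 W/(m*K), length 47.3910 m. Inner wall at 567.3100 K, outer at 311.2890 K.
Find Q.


dT = 256.0210 K
ln(ro/ri) = 0.9376
Q = 2*pi*28.7350*47.3910*256.0210 / 0.9376 = 2336386.5284 W

2336386.5284 W


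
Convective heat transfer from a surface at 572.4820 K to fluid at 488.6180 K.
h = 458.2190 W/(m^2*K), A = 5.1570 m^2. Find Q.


dT = 83.8640 K
Q = 458.2190 * 5.1570 * 83.8640 = 198173.5994 W

198173.5994 W


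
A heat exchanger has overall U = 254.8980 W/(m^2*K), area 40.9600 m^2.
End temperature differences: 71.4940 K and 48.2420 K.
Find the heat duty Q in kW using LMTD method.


LMTD = 59.1077 K
Q = 254.8980 * 40.9600 * 59.1077 = 617121.2895 W = 617.1213 kW

617.1213 kW


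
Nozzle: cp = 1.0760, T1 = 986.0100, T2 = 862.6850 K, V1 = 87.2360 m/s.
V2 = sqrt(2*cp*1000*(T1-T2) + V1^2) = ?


dT = 123.3250 K
2*cp*1000*dT = 265395.4000
V1^2 = 7610.1197
V2 = sqrt(273005.5197) = 522.4993 m/s

522.4993 m/s


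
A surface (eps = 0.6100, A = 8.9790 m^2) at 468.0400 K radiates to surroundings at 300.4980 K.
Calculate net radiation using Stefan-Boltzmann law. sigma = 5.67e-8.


T^4 = 4.7988e+10
Tsurr^4 = 8.1539e+09
Q = 0.6100 * 5.67e-8 * 8.9790 * 3.9834e+10 = 12370.7136 W

12370.7136 W


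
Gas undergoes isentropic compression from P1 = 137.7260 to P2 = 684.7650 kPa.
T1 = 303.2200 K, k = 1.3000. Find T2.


(k-1)/k = 0.2308
(P2/P1)^exp = 1.4479
T2 = 303.2200 * 1.4479 = 439.0303 K

439.0303 K


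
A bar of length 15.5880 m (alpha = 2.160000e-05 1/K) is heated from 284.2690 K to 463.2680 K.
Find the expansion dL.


dT = 178.9990 K
dL = 2.160000e-05 * 15.5880 * 178.9990 = 0.060269 m
L_final = 15.648269 m

dL = 0.060269 m


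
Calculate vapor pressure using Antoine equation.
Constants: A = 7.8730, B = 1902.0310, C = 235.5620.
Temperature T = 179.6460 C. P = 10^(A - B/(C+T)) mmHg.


C+T = 415.2080
B/(C+T) = 4.5809
log10(P) = 7.8730 - 4.5809 = 3.2921
P = 10^3.2921 = 1959.2450 mmHg

1959.2450 mmHg


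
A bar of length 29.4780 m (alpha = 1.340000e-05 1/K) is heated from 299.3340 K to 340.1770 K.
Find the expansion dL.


dT = 40.8430 K
dL = 1.340000e-05 * 29.4780 * 40.8430 = 0.016133 m
L_final = 29.494133 m

dL = 0.016133 m


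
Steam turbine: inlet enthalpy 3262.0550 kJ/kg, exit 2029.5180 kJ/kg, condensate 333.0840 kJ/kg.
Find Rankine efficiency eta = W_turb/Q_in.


W = 1232.5370 kJ/kg
Q_in = 2928.9710 kJ/kg
eta = 0.4208 = 42.0809%

eta = 42.0809%


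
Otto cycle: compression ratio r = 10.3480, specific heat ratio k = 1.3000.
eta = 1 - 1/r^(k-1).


r^(k-1) = 2.0158
eta = 1 - 1/2.0158 = 0.5039 = 50.3930%

50.3930%


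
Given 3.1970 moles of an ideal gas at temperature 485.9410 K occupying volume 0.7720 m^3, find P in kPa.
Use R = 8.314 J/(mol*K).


P = nRT/V = 3.1970 * 8.314 * 485.9410 / 0.7720
= 12916.2428 / 0.7720 = 16730.8844 Pa = 16.7309 kPa

16.7309 kPa


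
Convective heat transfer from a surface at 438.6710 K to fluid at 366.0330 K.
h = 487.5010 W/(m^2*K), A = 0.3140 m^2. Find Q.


dT = 72.6380 K
Q = 487.5010 * 0.3140 * 72.6380 = 11119.0847 W

11119.0847 W


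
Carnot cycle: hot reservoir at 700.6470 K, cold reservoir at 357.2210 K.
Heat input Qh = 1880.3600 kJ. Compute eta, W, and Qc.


eta = 1 - 357.2210/700.6470 = 0.4902
W = 0.4902 * 1880.3600 = 921.6688 kJ
Qc = 1880.3600 - 921.6688 = 958.6912 kJ

eta = 49.0156%, W = 921.6688 kJ, Qc = 958.6912 kJ


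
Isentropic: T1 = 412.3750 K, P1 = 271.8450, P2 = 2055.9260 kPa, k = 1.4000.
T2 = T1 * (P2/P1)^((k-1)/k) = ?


(k-1)/k = 0.2857
(P2/P1)^exp = 1.7826
T2 = 412.3750 * 1.7826 = 735.0985 K

735.0985 K


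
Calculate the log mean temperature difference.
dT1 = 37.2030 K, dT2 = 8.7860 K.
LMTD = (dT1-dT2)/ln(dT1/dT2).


dT1/dT2 = 4.2344
ln(dT1/dT2) = 1.4432
LMTD = 28.4170 / 1.4432 = 19.6899 K

19.6899 K


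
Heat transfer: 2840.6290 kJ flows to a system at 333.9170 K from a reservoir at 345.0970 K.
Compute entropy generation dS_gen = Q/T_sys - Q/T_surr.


dS_sys = 2840.6290/333.9170 = 8.5070 kJ/K
dS_surr = -2840.6290/345.0970 = -8.2314 kJ/K
dS_gen = 8.5070 - 8.2314 = 0.2756 kJ/K (irreversible)

dS_gen = 0.2756 kJ/K, irreversible


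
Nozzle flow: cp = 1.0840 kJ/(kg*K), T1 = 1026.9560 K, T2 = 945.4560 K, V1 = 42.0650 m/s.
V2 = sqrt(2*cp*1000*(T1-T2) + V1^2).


dT = 81.5000 K
2*cp*1000*dT = 176692.0000
V1^2 = 1769.4642
V2 = sqrt(178461.4642) = 422.4470 m/s

422.4470 m/s


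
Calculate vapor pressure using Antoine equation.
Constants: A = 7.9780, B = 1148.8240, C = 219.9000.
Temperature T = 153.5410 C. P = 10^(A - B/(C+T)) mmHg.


C+T = 373.4410
B/(C+T) = 3.0763
log10(P) = 7.9780 - 3.0763 = 4.9017
P = 10^4.9017 = 79740.7004 mmHg

79740.7004 mmHg


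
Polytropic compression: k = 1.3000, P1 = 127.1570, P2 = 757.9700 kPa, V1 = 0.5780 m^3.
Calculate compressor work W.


(k-1)/k = 0.2308
(P2/P1)^exp = 1.5098
W = 4.3333 * 127.1570 * 0.5780 * (1.5098 - 1) = 162.3626 kJ

162.3626 kJ


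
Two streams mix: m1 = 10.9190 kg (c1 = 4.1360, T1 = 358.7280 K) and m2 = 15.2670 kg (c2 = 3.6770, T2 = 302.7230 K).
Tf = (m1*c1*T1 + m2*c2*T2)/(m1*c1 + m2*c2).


num = 33194.3976
den = 101.2977
Tf = 327.6914 K

327.6914 K


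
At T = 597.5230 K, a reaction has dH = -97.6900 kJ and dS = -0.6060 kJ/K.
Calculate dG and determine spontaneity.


T*dS = 597.5230 * -0.6060 = -362.0989 kJ
dG = -97.6900 + 362.0989 = 264.4089 kJ (non-spontaneous)

dG = 264.4089 kJ, non-spontaneous


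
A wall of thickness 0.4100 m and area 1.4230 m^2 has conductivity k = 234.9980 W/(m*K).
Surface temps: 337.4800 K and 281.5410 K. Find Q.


dT = 55.9390 K
Q = 234.9980 * 1.4230 * 55.9390 / 0.4100 = 45624.6880 W

45624.6880 W


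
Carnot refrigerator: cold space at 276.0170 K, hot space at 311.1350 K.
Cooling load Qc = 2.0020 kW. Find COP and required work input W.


COP = 276.0170 / 35.1180 = 7.8597
W = 2.0020 / 7.8597 = 0.2547 kW

COP = 7.8597, W = 0.2547 kW


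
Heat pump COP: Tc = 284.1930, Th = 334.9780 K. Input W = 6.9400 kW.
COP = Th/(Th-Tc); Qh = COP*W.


COP = 334.9780 / 50.7850 = 6.5960
Qh = 6.5960 * 6.9400 = 45.7763 kW

COP = 6.5960, Qh = 45.7763 kW


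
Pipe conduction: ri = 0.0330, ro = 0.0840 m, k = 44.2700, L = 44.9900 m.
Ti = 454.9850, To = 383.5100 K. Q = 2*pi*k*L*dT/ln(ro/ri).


dT = 71.4750 K
ln(ro/ri) = 0.9343
Q = 2*pi*44.2700*44.9900*71.4750 / 0.9343 = 957345.9511 W

957345.9511 W


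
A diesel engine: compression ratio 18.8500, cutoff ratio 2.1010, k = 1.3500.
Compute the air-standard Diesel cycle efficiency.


r^(k-1) = 2.7949
rc^k = 2.7244
eta = 0.5849 = 58.4889%

58.4889%


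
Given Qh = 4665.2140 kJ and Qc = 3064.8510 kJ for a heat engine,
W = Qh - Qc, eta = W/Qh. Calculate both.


W = 4665.2140 - 3064.8510 = 1600.3630 kJ
eta = 1600.3630 / 4665.2140 = 0.3430 = 34.3042%

W = 1600.3630 kJ, eta = 34.3042%


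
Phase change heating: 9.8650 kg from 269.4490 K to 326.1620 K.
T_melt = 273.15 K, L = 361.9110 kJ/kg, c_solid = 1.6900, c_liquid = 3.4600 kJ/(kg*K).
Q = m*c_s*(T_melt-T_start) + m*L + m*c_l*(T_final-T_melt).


Q1 (sensible, solid) = 9.8650 * 1.6900 * 3.7010 = 61.7025 kJ
Q2 (latent) = 9.8650 * 361.9110 = 3570.2520 kJ
Q3 (sensible, liquid) = 9.8650 * 3.4600 * 53.0120 = 1809.4533 kJ
Q_total = 5441.4078 kJ

5441.4078 kJ


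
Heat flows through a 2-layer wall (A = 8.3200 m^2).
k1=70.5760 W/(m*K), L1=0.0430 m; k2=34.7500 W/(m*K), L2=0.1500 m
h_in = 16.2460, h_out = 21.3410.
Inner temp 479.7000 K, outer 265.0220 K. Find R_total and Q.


R_conv_in = 1/(16.2460*8.3200) = 0.0074
R_1 = 0.0430/(70.5760*8.3200) = 7.3230e-05
R_2 = 0.1500/(34.7500*8.3200) = 0.0005
R_conv_out = 1/(21.3410*8.3200) = 0.0056
R_total = 0.0136 K/W
Q = 214.6780 / 0.0136 = 15759.2986 W

R_total = 0.0136 K/W, Q = 15759.2986 W


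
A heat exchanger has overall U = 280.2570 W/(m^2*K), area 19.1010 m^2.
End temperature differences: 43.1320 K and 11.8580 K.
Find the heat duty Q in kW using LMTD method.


LMTD = 24.2197 K
Q = 280.2570 * 19.1010 * 24.2197 = 129652.6770 W = 129.6527 kW

129.6527 kW


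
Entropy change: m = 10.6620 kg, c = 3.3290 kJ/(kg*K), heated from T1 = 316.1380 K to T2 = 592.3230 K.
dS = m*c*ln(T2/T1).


T2/T1 = 1.8736
ln(T2/T1) = 0.6279
dS = 10.6620 * 3.3290 * 0.6279 = 22.2856 kJ/K

22.2856 kJ/K


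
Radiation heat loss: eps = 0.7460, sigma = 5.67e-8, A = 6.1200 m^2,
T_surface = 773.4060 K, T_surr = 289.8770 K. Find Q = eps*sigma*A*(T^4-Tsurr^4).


T^4 = 3.5779e+11
Tsurr^4 = 7.0608e+09
Q = 0.7460 * 5.67e-8 * 6.1200 * 3.5073e+11 = 90791.9198 W

90791.9198 W


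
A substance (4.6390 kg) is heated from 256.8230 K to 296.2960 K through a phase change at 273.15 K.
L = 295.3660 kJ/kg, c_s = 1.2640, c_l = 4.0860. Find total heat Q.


Q1 (sensible, solid) = 4.6390 * 1.2640 * 16.3270 = 95.7366 kJ
Q2 (latent) = 4.6390 * 295.3660 = 1370.2029 kJ
Q3 (sensible, liquid) = 4.6390 * 4.0860 * 23.1460 = 438.7314 kJ
Q_total = 1904.6708 kJ

1904.6708 kJ


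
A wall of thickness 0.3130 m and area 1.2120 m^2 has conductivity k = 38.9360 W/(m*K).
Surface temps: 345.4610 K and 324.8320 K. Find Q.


dT = 20.6290 K
Q = 38.9360 * 1.2120 * 20.6290 / 0.3130 = 3110.1962 W

3110.1962 W


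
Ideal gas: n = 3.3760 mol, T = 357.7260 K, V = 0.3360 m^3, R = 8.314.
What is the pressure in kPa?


P = nRT/V = 3.3760 * 8.314 * 357.7260 / 0.3360
= 10040.6763 / 0.3360 = 29882.9651 Pa = 29.8830 kPa

29.8830 kPa


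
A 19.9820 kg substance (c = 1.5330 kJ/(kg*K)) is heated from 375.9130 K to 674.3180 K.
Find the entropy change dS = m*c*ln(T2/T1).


T2/T1 = 1.7938
ln(T2/T1) = 0.5843
dS = 19.9820 * 1.5330 * 0.5843 = 17.8999 kJ/K

17.8999 kJ/K


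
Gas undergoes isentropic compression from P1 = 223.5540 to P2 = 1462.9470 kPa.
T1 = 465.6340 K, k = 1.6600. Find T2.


(k-1)/k = 0.3976
(P2/P1)^exp = 2.1104
T2 = 465.6340 * 2.1104 = 982.6916 K

982.6916 K


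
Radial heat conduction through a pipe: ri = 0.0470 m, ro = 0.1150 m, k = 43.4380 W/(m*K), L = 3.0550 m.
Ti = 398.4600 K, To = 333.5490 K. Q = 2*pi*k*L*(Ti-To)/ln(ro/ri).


dT = 64.9110 K
ln(ro/ri) = 0.8948
Q = 2*pi*43.4380*3.0550*64.9110 / 0.8948 = 60486.8180 W

60486.8180 W


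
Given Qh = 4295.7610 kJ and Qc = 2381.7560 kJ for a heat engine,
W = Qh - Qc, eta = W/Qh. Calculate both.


W = 4295.7610 - 2381.7560 = 1914.0050 kJ
eta = 1914.0050 / 4295.7610 = 0.4456 = 44.5557%

W = 1914.0050 kJ, eta = 44.5557%


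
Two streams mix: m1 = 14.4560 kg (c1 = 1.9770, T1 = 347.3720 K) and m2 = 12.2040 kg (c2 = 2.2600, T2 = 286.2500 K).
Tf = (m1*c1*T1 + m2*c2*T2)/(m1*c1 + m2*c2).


num = 17822.7949
den = 56.1606
Tf = 317.3543 K

317.3543 K


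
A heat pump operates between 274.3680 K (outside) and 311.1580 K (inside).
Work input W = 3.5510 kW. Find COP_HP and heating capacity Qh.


COP = 311.1580 / 36.7900 = 8.4577
Qh = 8.4577 * 3.5510 = 30.0332 kW

COP = 8.4577, Qh = 30.0332 kW


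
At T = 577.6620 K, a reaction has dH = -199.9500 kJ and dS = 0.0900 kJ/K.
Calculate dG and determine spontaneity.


T*dS = 577.6620 * 0.0900 = 51.9896 kJ
dG = -199.9500 - 51.9896 = -251.9396 kJ (spontaneous)

dG = -251.9396 kJ, spontaneous


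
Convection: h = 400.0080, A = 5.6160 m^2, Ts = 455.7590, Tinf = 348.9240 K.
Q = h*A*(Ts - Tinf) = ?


dT = 106.8350 K
Q = 400.0080 * 5.6160 * 106.8350 = 239998.9439 W

239998.9439 W


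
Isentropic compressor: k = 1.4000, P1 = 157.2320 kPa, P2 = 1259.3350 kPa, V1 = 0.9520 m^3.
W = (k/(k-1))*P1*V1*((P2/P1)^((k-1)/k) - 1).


(k-1)/k = 0.2857
(P2/P1)^exp = 1.8121
W = 3.5000 * 157.2320 * 0.9520 * (1.8121 - 1) = 425.4335 kJ

425.4335 kJ


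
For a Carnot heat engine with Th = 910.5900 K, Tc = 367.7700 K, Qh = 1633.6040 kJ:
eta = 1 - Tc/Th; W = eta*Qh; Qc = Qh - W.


eta = 1 - 367.7700/910.5900 = 0.5961
W = 0.5961 * 1633.6040 = 973.8224 kJ
Qc = 1633.6040 - 973.8224 = 659.7816 kJ

eta = 59.6119%, W = 973.8224 kJ, Qc = 659.7816 kJ


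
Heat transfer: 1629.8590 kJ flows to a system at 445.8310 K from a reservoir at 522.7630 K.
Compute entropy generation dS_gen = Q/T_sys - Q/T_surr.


dS_sys = 1629.8590/445.8310 = 3.6558 kJ/K
dS_surr = -1629.8590/522.7630 = -3.1178 kJ/K
dS_gen = 3.6558 - 3.1178 = 0.5380 kJ/K (irreversible)

dS_gen = 0.5380 kJ/K, irreversible


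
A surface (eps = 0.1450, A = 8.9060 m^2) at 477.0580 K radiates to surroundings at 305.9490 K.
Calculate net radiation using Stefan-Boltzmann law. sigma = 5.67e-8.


T^4 = 5.1795e+10
Tsurr^4 = 8.7619e+09
Q = 0.1450 * 5.67e-8 * 8.9060 * 4.3033e+10 = 3150.8888 W

3150.8888 W


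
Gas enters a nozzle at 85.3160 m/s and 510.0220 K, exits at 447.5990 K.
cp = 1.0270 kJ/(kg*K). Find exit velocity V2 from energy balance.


dT = 62.4230 K
2*cp*1000*dT = 128216.8420
V1^2 = 7278.8199
V2 = sqrt(135495.6619) = 368.0974 m/s

368.0974 m/s


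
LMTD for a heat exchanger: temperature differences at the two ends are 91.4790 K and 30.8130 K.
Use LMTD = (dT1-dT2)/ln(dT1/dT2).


dT1/dT2 = 2.9688
ln(dT1/dT2) = 1.0882
LMTD = 60.6660 / 1.0882 = 55.7503 K

55.7503 K


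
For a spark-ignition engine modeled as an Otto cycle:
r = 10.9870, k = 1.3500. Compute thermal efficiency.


r^(k-1) = 2.3137
eta = 1 - 1/2.3137 = 0.5678 = 56.7792%

56.7792%


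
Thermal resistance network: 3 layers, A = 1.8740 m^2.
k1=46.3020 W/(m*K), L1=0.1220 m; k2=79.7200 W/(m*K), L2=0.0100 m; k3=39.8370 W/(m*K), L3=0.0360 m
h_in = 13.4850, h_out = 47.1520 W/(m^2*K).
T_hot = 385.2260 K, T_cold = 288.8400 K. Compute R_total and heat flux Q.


R_conv_in = 1/(13.4850*1.8740) = 0.0396
R_1 = 0.1220/(46.3020*1.8740) = 0.0014
R_2 = 0.0100/(79.7200*1.8740) = 6.6937e-05
R_3 = 0.0360/(39.8370*1.8740) = 0.0005
R_conv_out = 1/(47.1520*1.8740) = 0.0113
R_total = 0.0528 K/W
Q = 96.3860 / 0.0528 = 1823.9942 W

R_total = 0.0528 K/W, Q = 1823.9942 W


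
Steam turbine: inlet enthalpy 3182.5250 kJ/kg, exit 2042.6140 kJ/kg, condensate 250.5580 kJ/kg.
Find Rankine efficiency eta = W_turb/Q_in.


W = 1139.9110 kJ/kg
Q_in = 2931.9670 kJ/kg
eta = 0.3888 = 38.8787%

eta = 38.8787%


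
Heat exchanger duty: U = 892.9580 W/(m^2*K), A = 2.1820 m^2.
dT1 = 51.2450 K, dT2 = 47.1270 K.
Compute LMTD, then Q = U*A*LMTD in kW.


LMTD = 49.1573 K
Q = 892.9580 * 2.1820 * 49.1573 = 95779.6857 W = 95.7797 kW

95.7797 kW


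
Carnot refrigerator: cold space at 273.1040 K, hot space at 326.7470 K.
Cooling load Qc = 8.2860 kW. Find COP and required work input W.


COP = 273.1040 / 53.6430 = 5.0911
W = 8.2860 / 5.0911 = 1.6275 kW

COP = 5.0911, W = 1.6275 kW


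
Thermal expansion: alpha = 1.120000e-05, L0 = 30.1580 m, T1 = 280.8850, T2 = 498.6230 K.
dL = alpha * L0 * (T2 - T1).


dT = 217.7380 K
dL = 1.120000e-05 * 30.1580 * 217.7380 = 0.073545 m
L_final = 30.231545 m

dL = 0.073545 m


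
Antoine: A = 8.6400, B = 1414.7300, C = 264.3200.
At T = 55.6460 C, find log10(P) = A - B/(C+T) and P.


C+T = 319.9660
B/(C+T) = 4.4215
log10(P) = 8.6400 - 4.4215 = 4.2185
P = 10^4.2185 = 16538.6085 mmHg

16538.6085 mmHg


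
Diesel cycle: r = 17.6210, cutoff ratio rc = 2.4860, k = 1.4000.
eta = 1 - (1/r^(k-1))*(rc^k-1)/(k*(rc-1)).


r^(k-1) = 3.1507
rc^k = 3.5785
eta = 0.6066 = 60.6623%

60.6623%


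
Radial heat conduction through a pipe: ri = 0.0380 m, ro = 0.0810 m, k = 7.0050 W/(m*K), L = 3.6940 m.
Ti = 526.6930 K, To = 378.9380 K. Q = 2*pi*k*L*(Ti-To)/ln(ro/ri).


dT = 147.7550 K
ln(ro/ri) = 0.7569
Q = 2*pi*7.0050*3.6940*147.7550 / 0.7569 = 31740.2113 W

31740.2113 W


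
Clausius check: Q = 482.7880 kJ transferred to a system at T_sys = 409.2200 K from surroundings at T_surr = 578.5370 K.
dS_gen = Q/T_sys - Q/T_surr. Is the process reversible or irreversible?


dS_sys = 482.7880/409.2200 = 1.1798 kJ/K
dS_surr = -482.7880/578.5370 = -0.8345 kJ/K
dS_gen = 1.1798 - 0.8345 = 0.3453 kJ/K (irreversible)

dS_gen = 0.3453 kJ/K, irreversible


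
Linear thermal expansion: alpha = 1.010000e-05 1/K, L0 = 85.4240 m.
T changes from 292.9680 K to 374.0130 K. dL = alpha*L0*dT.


dT = 81.0450 K
dL = 1.010000e-05 * 85.4240 * 81.0450 = 0.069924 m
L_final = 85.493924 m

dL = 0.069924 m


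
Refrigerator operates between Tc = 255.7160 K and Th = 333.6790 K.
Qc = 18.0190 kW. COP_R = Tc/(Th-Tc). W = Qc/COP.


COP = 255.7160 / 77.9630 = 3.2800
W = 18.0190 / 3.2800 = 5.4937 kW

COP = 3.2800, W = 5.4937 kW


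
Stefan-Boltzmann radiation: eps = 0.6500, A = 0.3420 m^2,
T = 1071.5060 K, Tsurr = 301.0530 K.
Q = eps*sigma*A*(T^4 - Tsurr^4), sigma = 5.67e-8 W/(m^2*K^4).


T^4 = 1.3182e+12
Tsurr^4 = 8.2143e+09
Q = 0.6500 * 5.67e-8 * 0.3420 * 1.3100e+12 = 16511.4864 W

16511.4864 W


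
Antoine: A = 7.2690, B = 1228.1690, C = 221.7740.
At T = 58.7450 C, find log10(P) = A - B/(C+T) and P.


C+T = 280.5190
B/(C+T) = 4.3782
log10(P) = 7.2690 - 4.3782 = 2.8908
P = 10^2.8908 = 777.6738 mmHg

777.6738 mmHg


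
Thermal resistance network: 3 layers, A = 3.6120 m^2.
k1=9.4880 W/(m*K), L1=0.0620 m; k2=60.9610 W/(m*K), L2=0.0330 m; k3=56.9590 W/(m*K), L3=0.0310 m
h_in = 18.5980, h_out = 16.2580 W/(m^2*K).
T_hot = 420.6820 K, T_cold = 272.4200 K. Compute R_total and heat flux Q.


R_conv_in = 1/(18.5980*3.6120) = 0.0149
R_1 = 0.0620/(9.4880*3.6120) = 0.0018
R_2 = 0.0330/(60.9610*3.6120) = 0.0001
R_3 = 0.0310/(56.9590*3.6120) = 0.0002
R_conv_out = 1/(16.2580*3.6120) = 0.0170
R_total = 0.0340 K/W
Q = 148.2620 / 0.0340 = 4357.4695 W

R_total = 0.0340 K/W, Q = 4357.4695 W


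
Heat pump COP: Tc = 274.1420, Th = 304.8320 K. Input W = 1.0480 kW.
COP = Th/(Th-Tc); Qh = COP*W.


COP = 304.8320 / 30.6900 = 9.9326
Qh = 9.9326 * 1.0480 = 10.4094 kW

COP = 9.9326, Qh = 10.4094 kW


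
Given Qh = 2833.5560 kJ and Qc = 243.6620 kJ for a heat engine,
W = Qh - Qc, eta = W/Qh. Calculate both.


W = 2833.5560 - 243.6620 = 2589.8940 kJ
eta = 2589.8940 / 2833.5560 = 0.9140 = 91.4008%

W = 2589.8940 kJ, eta = 91.4008%


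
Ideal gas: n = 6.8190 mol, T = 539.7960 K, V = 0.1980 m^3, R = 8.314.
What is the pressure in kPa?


P = nRT/V = 6.8190 * 8.314 * 539.7960 / 0.1980
= 30602.7442 / 0.1980 = 154559.3143 Pa = 154.5593 kPa

154.5593 kPa


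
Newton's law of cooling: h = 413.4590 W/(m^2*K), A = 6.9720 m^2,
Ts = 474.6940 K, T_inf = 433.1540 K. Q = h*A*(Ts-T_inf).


dT = 41.5400 K
Q = 413.4590 * 6.9720 * 41.5400 = 119744.7056 W

119744.7056 W


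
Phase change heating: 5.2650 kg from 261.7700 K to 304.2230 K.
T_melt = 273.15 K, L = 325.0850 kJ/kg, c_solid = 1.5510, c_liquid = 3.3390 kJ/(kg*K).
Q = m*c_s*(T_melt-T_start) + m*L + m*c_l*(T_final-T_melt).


Q1 (sensible, solid) = 5.2650 * 1.5510 * 11.3800 = 92.9293 kJ
Q2 (latent) = 5.2650 * 325.0850 = 1711.5725 kJ
Q3 (sensible, liquid) = 5.2650 * 3.3390 * 31.0730 = 546.2582 kJ
Q_total = 2350.7600 kJ

2350.7600 kJ


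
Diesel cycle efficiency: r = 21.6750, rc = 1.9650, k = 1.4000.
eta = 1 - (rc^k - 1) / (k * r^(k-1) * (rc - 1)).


r^(k-1) = 3.4228
rc^k = 2.5746
eta = 0.6595 = 65.9492%

65.9492%


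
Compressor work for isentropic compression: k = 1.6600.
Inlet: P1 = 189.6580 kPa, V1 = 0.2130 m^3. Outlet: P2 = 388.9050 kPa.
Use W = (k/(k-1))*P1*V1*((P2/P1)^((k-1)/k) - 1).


(k-1)/k = 0.3976
(P2/P1)^exp = 1.3304
W = 2.5152 * 189.6580 * 0.2130 * (1.3304 - 1) = 33.5750 kJ

33.5750 kJ


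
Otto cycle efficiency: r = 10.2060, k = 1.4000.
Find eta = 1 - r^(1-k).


r^(k-1) = 2.5325
eta = 1 - 1/2.5325 = 0.6051 = 60.5127%

60.5127%


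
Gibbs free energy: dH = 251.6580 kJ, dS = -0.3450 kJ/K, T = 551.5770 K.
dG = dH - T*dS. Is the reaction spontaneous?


T*dS = 551.5770 * -0.3450 = -190.2941 kJ
dG = 251.6580 + 190.2941 = 441.9521 kJ (non-spontaneous)

dG = 441.9521 kJ, non-spontaneous


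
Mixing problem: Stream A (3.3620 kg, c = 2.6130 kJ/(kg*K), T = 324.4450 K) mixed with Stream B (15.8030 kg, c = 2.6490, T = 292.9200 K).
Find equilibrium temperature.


num = 15112.4789
den = 50.6471
Tf = 298.3881 K

298.3881 K


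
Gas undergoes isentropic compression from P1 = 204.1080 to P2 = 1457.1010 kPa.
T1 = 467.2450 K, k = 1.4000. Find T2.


(k-1)/k = 0.2857
(P2/P1)^exp = 1.7535
T2 = 467.2450 * 1.7535 = 819.2922 K

819.2922 K


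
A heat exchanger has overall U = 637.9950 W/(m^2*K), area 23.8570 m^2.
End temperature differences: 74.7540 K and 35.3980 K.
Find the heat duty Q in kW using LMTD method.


LMTD = 52.6468 K
Q = 637.9950 * 23.8570 * 52.6468 = 801318.7808 W = 801.3188 kW

801.3188 kW


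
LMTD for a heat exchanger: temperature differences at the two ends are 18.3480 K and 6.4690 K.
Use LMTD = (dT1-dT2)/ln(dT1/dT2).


dT1/dT2 = 2.8363
ln(dT1/dT2) = 1.0425
LMTD = 11.8790 / 1.0425 = 11.3947 K

11.3947 K


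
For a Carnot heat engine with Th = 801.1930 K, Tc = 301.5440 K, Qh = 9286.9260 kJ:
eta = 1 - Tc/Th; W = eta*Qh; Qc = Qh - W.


eta = 1 - 301.5440/801.1930 = 0.6236
W = 0.6236 * 9286.9260 = 5791.6174 kJ
Qc = 9286.9260 - 5791.6174 = 3495.3086 kJ

eta = 62.3631%, W = 5791.6174 kJ, Qc = 3495.3086 kJ


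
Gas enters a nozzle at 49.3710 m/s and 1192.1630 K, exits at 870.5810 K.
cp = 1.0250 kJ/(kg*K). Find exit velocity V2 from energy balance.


dT = 321.5820 K
2*cp*1000*dT = 659243.1000
V1^2 = 2437.4956
V2 = sqrt(661680.5956) = 813.4375 m/s

813.4375 m/s


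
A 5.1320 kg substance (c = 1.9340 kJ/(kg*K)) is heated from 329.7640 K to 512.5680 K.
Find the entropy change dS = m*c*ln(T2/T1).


T2/T1 = 1.5543
ln(T2/T1) = 0.4411
dS = 5.1320 * 1.9340 * 0.4411 = 4.3776 kJ/K

4.3776 kJ/K


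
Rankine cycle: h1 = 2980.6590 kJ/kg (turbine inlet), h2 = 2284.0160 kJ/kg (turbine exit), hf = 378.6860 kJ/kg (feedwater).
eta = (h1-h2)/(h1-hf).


W = 696.6430 kJ/kg
Q_in = 2601.9730 kJ/kg
eta = 0.2677 = 26.7736%

eta = 26.7736%


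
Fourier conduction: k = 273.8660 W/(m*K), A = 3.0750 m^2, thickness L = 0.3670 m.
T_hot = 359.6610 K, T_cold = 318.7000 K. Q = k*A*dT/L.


dT = 40.9610 K
Q = 273.8660 * 3.0750 * 40.9610 / 0.3670 = 93991.3149 W

93991.3149 W


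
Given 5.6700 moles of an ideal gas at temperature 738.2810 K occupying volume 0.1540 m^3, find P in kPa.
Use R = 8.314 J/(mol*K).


P = nRT/V = 5.6700 * 8.314 * 738.2810 / 0.1540
= 34802.8469 / 0.1540 = 225992.5123 Pa = 225.9925 kPa

225.9925 kPa


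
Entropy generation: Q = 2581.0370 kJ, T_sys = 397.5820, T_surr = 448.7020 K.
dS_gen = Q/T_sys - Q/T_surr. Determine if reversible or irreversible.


dS_sys = 2581.0370/397.5820 = 6.4918 kJ/K
dS_surr = -2581.0370/448.7020 = -5.7522 kJ/K
dS_gen = 6.4918 - 5.7522 = 0.7396 kJ/K (irreversible)

dS_gen = 0.7396 kJ/K, irreversible


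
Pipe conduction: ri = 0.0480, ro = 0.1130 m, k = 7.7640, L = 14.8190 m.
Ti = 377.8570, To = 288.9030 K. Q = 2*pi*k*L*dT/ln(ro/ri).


dT = 88.9540 K
ln(ro/ri) = 0.8562
Q = 2*pi*7.7640*14.8190*88.9540 / 0.8562 = 75107.1431 W

75107.1431 W


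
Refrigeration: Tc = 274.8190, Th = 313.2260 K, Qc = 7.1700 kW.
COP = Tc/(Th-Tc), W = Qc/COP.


COP = 274.8190 / 38.4070 = 7.1554
W = 7.1700 / 7.1554 = 1.0020 kW

COP = 7.1554, W = 1.0020 kW


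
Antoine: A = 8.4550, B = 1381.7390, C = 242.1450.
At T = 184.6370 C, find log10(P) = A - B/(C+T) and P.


C+T = 426.7820
B/(C+T) = 3.2376
log10(P) = 8.4550 - 3.2376 = 5.2174
P = 10^5.2174 = 164977.3700 mmHg

164977.3700 mmHg


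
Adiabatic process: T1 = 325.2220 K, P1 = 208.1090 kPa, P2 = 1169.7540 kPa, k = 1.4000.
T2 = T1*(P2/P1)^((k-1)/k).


(k-1)/k = 0.2857
(P2/P1)^exp = 1.6377
T2 = 325.2220 * 1.6377 = 532.6103 K

532.6103 K


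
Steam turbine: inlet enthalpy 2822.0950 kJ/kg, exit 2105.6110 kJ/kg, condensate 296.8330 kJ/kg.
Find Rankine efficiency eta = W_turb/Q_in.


W = 716.4840 kJ/kg
Q_in = 2525.2620 kJ/kg
eta = 0.2837 = 28.3727%

eta = 28.3727%


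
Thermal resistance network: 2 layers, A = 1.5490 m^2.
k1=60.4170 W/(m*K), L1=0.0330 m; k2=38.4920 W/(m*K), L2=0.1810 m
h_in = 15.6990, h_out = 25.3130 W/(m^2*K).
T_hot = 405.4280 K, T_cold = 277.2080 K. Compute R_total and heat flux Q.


R_conv_in = 1/(15.6990*1.5490) = 0.0411
R_1 = 0.0330/(60.4170*1.5490) = 0.0004
R_2 = 0.1810/(38.4920*1.5490) = 0.0030
R_conv_out = 1/(25.3130*1.5490) = 0.0255
R_total = 0.0700 K/W
Q = 128.2200 / 0.0700 = 1831.3394 W

R_total = 0.0700 K/W, Q = 1831.3394 W


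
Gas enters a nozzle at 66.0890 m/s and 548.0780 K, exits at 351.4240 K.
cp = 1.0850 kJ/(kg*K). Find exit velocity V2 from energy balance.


dT = 196.6540 K
2*cp*1000*dT = 426739.1800
V1^2 = 4367.7559
V2 = sqrt(431106.9359) = 656.5873 m/s

656.5873 m/s


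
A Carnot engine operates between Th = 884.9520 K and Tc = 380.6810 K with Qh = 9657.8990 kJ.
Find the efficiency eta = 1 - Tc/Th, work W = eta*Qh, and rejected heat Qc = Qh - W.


eta = 1 - 380.6810/884.9520 = 0.5698
W = 0.5698 * 9657.8990 = 5503.3475 kJ
Qc = 9657.8990 - 5503.3475 = 4154.5515 kJ

eta = 56.9829%, W = 5503.3475 kJ, Qc = 4154.5515 kJ


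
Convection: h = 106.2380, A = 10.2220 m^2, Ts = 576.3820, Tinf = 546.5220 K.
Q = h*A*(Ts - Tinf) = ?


dT = 29.8600 K
Q = 106.2380 * 10.2220 * 29.8600 = 32426.9100 W

32426.9100 W


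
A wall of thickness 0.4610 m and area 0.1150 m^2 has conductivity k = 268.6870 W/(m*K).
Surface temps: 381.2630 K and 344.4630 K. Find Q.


dT = 36.8000 K
Q = 268.6870 * 0.1150 * 36.8000 / 0.4610 = 2466.5583 W

2466.5583 W


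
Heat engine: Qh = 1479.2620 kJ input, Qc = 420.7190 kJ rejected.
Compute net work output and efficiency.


W = 1479.2620 - 420.7190 = 1058.5430 kJ
eta = 1058.5430 / 1479.2620 = 0.7156 = 71.5589%

W = 1058.5430 kJ, eta = 71.5589%


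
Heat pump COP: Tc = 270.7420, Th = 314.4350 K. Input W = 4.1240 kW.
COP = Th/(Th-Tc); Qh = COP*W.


COP = 314.4350 / 43.6930 = 7.1965
Qh = 7.1965 * 4.1240 = 29.6782 kW

COP = 7.1965, Qh = 29.6782 kW


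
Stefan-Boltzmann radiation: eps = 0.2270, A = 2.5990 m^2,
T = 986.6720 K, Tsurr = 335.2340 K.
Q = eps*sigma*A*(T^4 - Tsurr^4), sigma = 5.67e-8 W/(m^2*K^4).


T^4 = 9.4774e+11
Tsurr^4 = 1.2630e+10
Q = 0.2270 * 5.67e-8 * 2.5990 * 9.3511e+11 = 31280.9604 W

31280.9604 W


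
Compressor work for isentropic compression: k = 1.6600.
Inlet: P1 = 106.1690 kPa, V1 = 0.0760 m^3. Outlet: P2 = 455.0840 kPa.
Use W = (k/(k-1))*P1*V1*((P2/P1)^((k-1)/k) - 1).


(k-1)/k = 0.3976
(P2/P1)^exp = 1.7837
W = 2.5152 * 106.1690 * 0.0760 * (1.7837 - 1) = 15.9041 kJ

15.9041 kJ


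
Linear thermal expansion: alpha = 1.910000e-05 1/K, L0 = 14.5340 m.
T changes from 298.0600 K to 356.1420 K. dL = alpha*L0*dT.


dT = 58.0820 K
dL = 1.910000e-05 * 14.5340 * 58.0820 = 0.016124 m
L_final = 14.550124 m

dL = 0.016124 m


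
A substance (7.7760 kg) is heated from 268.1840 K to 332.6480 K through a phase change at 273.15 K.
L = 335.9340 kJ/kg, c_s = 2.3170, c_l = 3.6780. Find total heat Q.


Q1 (sensible, solid) = 7.7760 * 2.3170 * 4.9660 = 89.4724 kJ
Q2 (latent) = 7.7760 * 335.9340 = 2612.2228 kJ
Q3 (sensible, liquid) = 7.7760 * 3.6780 * 59.4980 = 1701.6504 kJ
Q_total = 4403.3456 kJ

4403.3456 kJ


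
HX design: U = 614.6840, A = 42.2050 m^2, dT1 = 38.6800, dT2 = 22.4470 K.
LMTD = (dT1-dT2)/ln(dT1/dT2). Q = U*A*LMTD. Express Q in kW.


LMTD = 29.8310 K
Q = 614.6840 * 42.2050 * 29.8310 = 773897.4965 W = 773.8975 kW

773.8975 kW


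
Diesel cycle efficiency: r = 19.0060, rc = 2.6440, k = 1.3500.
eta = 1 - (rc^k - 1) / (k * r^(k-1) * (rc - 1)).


r^(k-1) = 2.8029
rc^k = 3.7158
eta = 0.5634 = 56.3433%

56.3433%


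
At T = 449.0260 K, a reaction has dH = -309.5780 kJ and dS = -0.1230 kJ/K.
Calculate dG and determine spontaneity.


T*dS = 449.0260 * -0.1230 = -55.2302 kJ
dG = -309.5780 + 55.2302 = -254.3478 kJ (spontaneous)

dG = -254.3478 kJ, spontaneous


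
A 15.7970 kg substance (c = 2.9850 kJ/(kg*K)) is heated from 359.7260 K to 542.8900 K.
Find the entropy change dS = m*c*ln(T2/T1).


T2/T1 = 1.5092
ln(T2/T1) = 0.4116
dS = 15.7970 * 2.9850 * 0.4116 = 19.4069 kJ/K

19.4069 kJ/K


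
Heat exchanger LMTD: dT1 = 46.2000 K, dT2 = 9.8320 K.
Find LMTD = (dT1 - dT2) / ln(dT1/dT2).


dT1/dT2 = 4.6989
ln(dT1/dT2) = 1.5473
LMTD = 36.3680 / 1.5473 = 23.5036 K

23.5036 K


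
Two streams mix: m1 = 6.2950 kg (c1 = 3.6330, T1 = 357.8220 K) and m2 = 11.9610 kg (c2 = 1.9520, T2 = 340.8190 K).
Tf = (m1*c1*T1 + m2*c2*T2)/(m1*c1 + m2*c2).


num = 16140.6927
den = 46.2176
Tf = 349.2325 K

349.2325 K


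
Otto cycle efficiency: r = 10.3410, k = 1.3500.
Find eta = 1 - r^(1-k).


r^(k-1) = 2.2651
eta = 1 - 1/2.2651 = 0.5585 = 55.8528%

55.8528%


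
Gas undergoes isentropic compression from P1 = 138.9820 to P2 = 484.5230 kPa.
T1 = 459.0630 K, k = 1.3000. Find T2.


(k-1)/k = 0.2308
(P2/P1)^exp = 1.3340
T2 = 459.0630 * 1.3340 = 612.3946 K

612.3946 K


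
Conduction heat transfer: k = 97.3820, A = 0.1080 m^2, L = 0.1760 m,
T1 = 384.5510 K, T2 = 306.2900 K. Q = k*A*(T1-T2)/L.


dT = 78.2610 K
Q = 97.3820 * 0.1080 * 78.2610 / 0.1760 = 4676.6532 W

4676.6532 W


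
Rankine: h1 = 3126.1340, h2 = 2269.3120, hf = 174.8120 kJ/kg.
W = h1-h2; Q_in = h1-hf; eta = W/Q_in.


W = 856.8220 kJ/kg
Q_in = 2951.3220 kJ/kg
eta = 0.2903 = 29.0318%

eta = 29.0318%


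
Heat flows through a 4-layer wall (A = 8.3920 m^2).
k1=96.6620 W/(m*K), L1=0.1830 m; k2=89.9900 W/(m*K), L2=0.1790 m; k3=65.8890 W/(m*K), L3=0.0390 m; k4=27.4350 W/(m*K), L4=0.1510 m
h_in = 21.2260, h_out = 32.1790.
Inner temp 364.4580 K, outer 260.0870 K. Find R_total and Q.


R_conv_in = 1/(21.2260*8.3920) = 0.0056
R_1 = 0.1830/(96.6620*8.3920) = 0.0002
R_2 = 0.1790/(89.9900*8.3920) = 0.0002
R_3 = 0.0390/(65.8890*8.3920) = 7.0532e-05
R_4 = 0.1510/(27.4350*8.3920) = 0.0007
R_conv_out = 1/(32.1790*8.3920) = 0.0037
R_total = 0.0105 K/W
Q = 104.3710 / 0.0105 = 9934.4212 W

R_total = 0.0105 K/W, Q = 9934.4212 W


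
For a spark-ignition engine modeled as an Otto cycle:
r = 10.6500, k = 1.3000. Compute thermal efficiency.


r^(k-1) = 2.0333
eta = 1 - 1/2.0333 = 0.5082 = 50.8193%

50.8193%


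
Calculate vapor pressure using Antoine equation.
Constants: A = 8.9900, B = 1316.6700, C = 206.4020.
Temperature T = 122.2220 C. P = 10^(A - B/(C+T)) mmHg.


C+T = 328.6240
B/(C+T) = 4.0066
log10(P) = 8.9900 - 4.0066 = 4.9834
P = 10^4.9834 = 96246.4094 mmHg

96246.4094 mmHg


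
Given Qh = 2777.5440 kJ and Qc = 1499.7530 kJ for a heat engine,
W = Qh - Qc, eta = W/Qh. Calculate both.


W = 2777.5440 - 1499.7530 = 1277.7910 kJ
eta = 1277.7910 / 2777.5440 = 0.4600 = 46.0043%

W = 1277.7910 kJ, eta = 46.0043%


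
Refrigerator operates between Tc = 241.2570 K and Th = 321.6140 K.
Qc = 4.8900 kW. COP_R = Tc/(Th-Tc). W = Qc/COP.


COP = 241.2570 / 80.3570 = 3.0023
W = 4.8900 / 3.0023 = 1.6287 kW

COP = 3.0023, W = 1.6287 kW


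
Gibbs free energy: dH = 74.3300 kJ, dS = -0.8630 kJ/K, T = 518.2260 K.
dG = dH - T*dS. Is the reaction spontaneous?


T*dS = 518.2260 * -0.8630 = -447.2290 kJ
dG = 74.3300 + 447.2290 = 521.5590 kJ (non-spontaneous)

dG = 521.5590 kJ, non-spontaneous


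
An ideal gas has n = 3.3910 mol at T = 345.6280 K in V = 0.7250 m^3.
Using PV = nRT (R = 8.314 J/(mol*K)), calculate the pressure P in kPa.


P = nRT/V = 3.3910 * 8.314 * 345.6280 / 0.7250
= 9744.2121 / 0.7250 = 13440.2925 Pa = 13.4403 kPa

13.4403 kPa


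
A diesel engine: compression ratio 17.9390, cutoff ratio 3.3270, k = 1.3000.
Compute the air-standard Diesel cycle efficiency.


r^(k-1) = 2.3776
rc^k = 4.7717
eta = 0.4756 = 47.5613%

47.5613%


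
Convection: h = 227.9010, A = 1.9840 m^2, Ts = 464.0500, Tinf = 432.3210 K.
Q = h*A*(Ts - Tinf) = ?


dT = 31.7290 K
Q = 227.9010 * 1.9840 * 31.7290 = 14346.4445 W

14346.4445 W


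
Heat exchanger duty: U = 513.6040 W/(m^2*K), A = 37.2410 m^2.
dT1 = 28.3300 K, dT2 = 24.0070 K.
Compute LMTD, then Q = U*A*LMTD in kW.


LMTD = 26.1089 K
Q = 513.6040 * 37.2410 * 26.1089 = 499387.8242 W = 499.3878 kW

499.3878 kW


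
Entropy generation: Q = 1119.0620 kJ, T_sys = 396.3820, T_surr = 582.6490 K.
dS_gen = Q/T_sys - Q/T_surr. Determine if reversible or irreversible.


dS_sys = 1119.0620/396.3820 = 2.8232 kJ/K
dS_surr = -1119.0620/582.6490 = -1.9206 kJ/K
dS_gen = 2.8232 - 1.9206 = 0.9025 kJ/K (irreversible)

dS_gen = 0.9025 kJ/K, irreversible


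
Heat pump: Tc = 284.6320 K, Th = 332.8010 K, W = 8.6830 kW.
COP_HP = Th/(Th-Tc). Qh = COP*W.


COP = 332.8010 / 48.1690 = 6.9090
Qh = 6.9090 * 8.6830 = 59.9911 kW

COP = 6.9090, Qh = 59.9911 kW


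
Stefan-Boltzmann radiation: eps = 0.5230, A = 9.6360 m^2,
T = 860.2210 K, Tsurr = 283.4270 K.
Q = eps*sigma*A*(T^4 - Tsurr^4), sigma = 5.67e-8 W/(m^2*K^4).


T^4 = 5.4757e+11
Tsurr^4 = 6.4530e+09
Q = 0.5230 * 5.67e-8 * 9.6360 * 5.4112e+11 = 154622.6816 W

154622.6816 W


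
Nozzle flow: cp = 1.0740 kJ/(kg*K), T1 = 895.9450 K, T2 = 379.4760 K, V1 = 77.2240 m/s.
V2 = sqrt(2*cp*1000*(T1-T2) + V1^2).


dT = 516.4690 K
2*cp*1000*dT = 1109375.4120
V1^2 = 5963.5462
V2 = sqrt(1115338.9582) = 1056.0961 m/s

1056.0961 m/s


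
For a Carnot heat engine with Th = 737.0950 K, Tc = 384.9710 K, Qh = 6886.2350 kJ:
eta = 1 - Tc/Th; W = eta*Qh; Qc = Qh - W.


eta = 1 - 384.9710/737.0950 = 0.4777
W = 0.4777 * 6886.2350 = 3289.6826 kJ
Qc = 6886.2350 - 3289.6826 = 3596.5524 kJ

eta = 47.7719%, W = 3289.6826 kJ, Qc = 3596.5524 kJ


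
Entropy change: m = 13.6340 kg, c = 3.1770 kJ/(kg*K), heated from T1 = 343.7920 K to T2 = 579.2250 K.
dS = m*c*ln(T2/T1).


T2/T1 = 1.6848
ln(T2/T1) = 0.5217
dS = 13.6340 * 3.1770 * 0.5217 = 22.5956 kJ/K

22.5956 kJ/K


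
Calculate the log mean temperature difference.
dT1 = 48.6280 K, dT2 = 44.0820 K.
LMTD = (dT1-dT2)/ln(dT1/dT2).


dT1/dT2 = 1.1031
ln(dT1/dT2) = 0.0981
LMTD = 4.5460 / 0.0981 = 46.3178 K

46.3178 K


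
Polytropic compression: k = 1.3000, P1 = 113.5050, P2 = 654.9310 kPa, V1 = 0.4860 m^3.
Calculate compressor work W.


(k-1)/k = 0.2308
(P2/P1)^exp = 1.4985
W = 4.3333 * 113.5050 * 0.4860 * (1.4985 - 1) = 119.1625 kJ

119.1625 kJ


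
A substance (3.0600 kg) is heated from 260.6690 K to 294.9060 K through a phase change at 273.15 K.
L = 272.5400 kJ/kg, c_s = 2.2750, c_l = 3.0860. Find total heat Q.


Q1 (sensible, solid) = 3.0600 * 2.2750 * 12.4810 = 86.8865 kJ
Q2 (latent) = 3.0600 * 272.5400 = 833.9724 kJ
Q3 (sensible, liquid) = 3.0600 * 3.0860 * 21.7560 = 205.4454 kJ
Q_total = 1126.3043 kJ

1126.3043 kJ


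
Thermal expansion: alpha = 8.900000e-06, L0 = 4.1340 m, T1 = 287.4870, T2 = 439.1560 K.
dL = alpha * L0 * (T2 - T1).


dT = 151.6690 K
dL = 8.900000e-06 * 4.1340 * 151.6690 = 0.005580 m
L_final = 4.139580 m

dL = 0.005580 m


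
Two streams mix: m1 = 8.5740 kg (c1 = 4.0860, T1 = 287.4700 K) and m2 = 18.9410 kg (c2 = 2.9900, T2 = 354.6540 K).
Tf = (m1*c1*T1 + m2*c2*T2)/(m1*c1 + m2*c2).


num = 30156.3704
den = 91.6670
Tf = 328.9776 K

328.9776 K


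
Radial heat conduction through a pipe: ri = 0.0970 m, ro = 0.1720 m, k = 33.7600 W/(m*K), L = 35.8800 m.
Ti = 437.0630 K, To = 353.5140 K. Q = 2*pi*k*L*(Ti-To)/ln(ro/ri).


dT = 83.5490 K
ln(ro/ri) = 0.5728
Q = 2*pi*33.7600*35.8800*83.5490 / 0.5728 = 1110159.8057 W

1110159.8057 W


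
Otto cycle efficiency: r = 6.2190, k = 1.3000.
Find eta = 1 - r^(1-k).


r^(k-1) = 1.7303
eta = 1 - 1/1.7303 = 0.4221 = 42.2059%

42.2059%


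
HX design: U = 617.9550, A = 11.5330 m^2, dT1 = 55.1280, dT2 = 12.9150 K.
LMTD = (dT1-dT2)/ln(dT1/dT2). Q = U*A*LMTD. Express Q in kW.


LMTD = 29.0870 K
Q = 617.9550 * 11.5330 * 29.0870 = 207299.2081 W = 207.2992 kW

207.2992 kW


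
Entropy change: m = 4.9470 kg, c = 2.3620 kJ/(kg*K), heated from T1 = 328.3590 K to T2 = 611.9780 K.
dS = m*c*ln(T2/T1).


T2/T1 = 1.8637
ln(T2/T1) = 0.6226
dS = 4.9470 * 2.3620 * 0.6226 = 7.2748 kJ/K

7.2748 kJ/K


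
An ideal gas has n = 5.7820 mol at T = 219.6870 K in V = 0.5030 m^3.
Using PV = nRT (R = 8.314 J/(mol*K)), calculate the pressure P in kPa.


P = nRT/V = 5.7820 * 8.314 * 219.6870 / 0.5030
= 10560.6942 / 0.5030 = 20995.4158 Pa = 20.9954 kPa

20.9954 kPa


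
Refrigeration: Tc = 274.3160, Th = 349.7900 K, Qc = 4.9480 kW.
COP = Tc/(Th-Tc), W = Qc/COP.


COP = 274.3160 / 75.4740 = 3.6346
W = 4.9480 / 3.6346 = 1.3614 kW

COP = 3.6346, W = 1.3614 kW


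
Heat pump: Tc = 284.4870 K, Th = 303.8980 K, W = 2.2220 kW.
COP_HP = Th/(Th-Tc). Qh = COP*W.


COP = 303.8980 / 19.4110 = 15.6560
Qh = 15.6560 * 2.2220 = 34.7876 kW

COP = 15.6560, Qh = 34.7876 kW


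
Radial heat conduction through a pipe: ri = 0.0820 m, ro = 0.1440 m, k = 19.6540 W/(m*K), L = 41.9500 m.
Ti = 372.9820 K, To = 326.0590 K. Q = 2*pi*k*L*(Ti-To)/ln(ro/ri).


dT = 46.9230 K
ln(ro/ri) = 0.5631
Q = 2*pi*19.6540*41.9500*46.9230 / 0.5631 = 431685.6537 W

431685.6537 W


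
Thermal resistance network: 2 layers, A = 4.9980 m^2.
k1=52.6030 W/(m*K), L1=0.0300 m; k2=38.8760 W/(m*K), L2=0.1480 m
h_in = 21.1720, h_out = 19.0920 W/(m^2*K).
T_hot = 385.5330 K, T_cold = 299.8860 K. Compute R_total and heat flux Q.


R_conv_in = 1/(21.1720*4.9980) = 0.0095
R_1 = 0.0300/(52.6030*4.9980) = 0.0001
R_2 = 0.1480/(38.8760*4.9980) = 0.0008
R_conv_out = 1/(19.0920*4.9980) = 0.0105
R_total = 0.0208 K/W
Q = 85.6470 / 0.0208 = 4116.4944 W

R_total = 0.0208 K/W, Q = 4116.4944 W


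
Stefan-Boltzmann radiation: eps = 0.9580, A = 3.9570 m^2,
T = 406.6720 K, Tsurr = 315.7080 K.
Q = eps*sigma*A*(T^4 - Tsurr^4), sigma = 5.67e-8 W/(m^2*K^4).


T^4 = 2.7351e+10
Tsurr^4 = 9.9344e+09
Q = 0.9580 * 5.67e-8 * 3.9570 * 1.7417e+10 = 3743.5504 W

3743.5504 W


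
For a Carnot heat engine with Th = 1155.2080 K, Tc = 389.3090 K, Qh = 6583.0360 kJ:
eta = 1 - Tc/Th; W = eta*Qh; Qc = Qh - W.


eta = 1 - 389.3090/1155.2080 = 0.6630
W = 0.6630 * 6583.0360 = 4364.5306 kJ
Qc = 6583.0360 - 4364.5306 = 2218.5054 kJ

eta = 66.2997%, W = 4364.5306 kJ, Qc = 2218.5054 kJ


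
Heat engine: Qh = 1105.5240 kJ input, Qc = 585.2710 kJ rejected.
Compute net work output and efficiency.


W = 1105.5240 - 585.2710 = 520.2530 kJ
eta = 520.2530 / 1105.5240 = 0.4706 = 47.0594%

W = 520.2530 kJ, eta = 47.0594%


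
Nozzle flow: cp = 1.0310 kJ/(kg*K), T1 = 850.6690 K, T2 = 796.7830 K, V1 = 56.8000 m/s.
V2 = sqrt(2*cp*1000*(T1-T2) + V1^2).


dT = 53.8860 K
2*cp*1000*dT = 111112.9320
V1^2 = 3226.2400
V2 = sqrt(114339.1720) = 338.1408 m/s

338.1408 m/s


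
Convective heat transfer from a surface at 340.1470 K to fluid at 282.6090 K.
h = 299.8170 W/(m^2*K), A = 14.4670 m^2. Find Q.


dT = 57.5380 K
Q = 299.8170 * 14.4670 * 57.5380 = 249568.3442 W

249568.3442 W


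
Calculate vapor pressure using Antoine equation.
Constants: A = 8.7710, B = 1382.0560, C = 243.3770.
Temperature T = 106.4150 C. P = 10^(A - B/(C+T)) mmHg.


C+T = 349.7920
B/(C+T) = 3.9511
log10(P) = 8.7710 - 3.9511 = 4.8199
P = 10^4.8199 = 66057.2518 mmHg

66057.2518 mmHg
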